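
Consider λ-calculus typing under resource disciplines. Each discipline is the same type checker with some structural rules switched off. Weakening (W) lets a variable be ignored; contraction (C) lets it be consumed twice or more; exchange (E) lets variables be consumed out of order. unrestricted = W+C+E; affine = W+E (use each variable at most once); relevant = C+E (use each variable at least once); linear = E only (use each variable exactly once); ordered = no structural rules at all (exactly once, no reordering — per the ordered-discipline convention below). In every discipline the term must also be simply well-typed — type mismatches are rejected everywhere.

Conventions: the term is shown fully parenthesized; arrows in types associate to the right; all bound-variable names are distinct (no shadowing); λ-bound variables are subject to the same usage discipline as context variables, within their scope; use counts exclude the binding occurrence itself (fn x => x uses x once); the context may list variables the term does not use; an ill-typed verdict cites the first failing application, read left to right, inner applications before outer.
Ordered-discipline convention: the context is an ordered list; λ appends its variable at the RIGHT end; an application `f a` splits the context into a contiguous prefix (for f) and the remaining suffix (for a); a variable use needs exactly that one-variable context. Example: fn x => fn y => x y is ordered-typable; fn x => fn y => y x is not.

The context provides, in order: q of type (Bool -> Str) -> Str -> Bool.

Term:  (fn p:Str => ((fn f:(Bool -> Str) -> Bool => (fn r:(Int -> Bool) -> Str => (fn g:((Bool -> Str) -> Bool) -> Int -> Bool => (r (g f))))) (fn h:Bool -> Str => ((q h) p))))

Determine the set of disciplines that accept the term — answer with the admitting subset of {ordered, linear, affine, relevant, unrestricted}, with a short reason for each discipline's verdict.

admitting disciplines: linear, affine, relevant, unrestricted
counts: q: 1, p (bound): 1, f (bound): 1, r (bound): 1, g (bound): 1, h (bound): 1
use order (left to right): r, g, f, q, h, p
typing: ✓ — Str -> ((Int -> Bool) -> Str) -> (((Bool -> Str) -> Bool) -> Int -> Bool) -> Str
ordered ✗ (needs exchange: uses follow r, g, f, q, h, p)
linear ✓ (exactly-once usage across q, p, f, r, g, h)
affine ✓ (q, p, f, r, g, h: no repeats, contraction unneeded)
relevant ✓ (q, p, f, r, g, h: all used, weakening unneeded)
unrestricted ✓ (simply typable at Str -> ((Int -> Bool) -> Str) -> (((Bool -> Str) -> Bool) -> Int -> Bool) -> Str; W, C, E all held)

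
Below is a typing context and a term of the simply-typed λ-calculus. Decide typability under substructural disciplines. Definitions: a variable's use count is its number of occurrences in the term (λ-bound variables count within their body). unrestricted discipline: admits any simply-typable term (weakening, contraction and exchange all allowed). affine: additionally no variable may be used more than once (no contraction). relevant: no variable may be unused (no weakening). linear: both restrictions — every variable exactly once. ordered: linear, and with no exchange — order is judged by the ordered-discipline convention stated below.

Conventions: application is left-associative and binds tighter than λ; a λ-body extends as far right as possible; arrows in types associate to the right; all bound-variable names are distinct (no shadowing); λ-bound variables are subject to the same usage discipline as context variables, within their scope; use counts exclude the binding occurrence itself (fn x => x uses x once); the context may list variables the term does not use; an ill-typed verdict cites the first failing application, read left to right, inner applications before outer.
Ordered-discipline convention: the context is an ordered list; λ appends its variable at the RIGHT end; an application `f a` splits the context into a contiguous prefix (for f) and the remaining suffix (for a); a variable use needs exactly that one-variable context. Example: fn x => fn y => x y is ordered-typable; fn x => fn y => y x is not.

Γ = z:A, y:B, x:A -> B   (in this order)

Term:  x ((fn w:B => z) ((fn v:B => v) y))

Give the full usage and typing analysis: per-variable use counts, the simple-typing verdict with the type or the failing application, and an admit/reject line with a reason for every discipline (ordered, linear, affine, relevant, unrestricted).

use counts: z: 1×; y: 1×; x: 1×; w (λ-bound): 0×; v (λ-bound): 1×
use order (left to right): x, z, v, y
typing: well-typed at B
ordered: ✗ — unused: w — weakening required
linear: ✗ — unused: w — weakening required
affine: ✓ — z, y, x, w, v: no repeats, contraction unneeded
relevant: ✗ — unused: w — weakening required
unrestricted: ✓ — simply typable at B; W, C, E all held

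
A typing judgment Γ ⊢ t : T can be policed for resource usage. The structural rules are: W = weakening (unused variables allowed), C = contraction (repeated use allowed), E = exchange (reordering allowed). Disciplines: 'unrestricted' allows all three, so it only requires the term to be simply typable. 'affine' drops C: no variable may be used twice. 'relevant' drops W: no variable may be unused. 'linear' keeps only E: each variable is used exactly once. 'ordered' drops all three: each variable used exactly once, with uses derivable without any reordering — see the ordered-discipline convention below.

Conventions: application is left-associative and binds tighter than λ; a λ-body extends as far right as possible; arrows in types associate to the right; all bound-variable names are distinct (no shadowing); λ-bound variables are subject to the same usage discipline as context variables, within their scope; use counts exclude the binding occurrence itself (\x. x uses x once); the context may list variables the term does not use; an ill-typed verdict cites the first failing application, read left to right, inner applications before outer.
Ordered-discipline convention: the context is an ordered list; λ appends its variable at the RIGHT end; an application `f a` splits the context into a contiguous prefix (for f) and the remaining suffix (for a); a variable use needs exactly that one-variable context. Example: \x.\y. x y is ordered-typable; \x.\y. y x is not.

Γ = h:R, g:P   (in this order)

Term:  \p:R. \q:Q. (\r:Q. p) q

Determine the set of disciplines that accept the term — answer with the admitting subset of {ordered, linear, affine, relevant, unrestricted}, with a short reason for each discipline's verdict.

admitted by: affine, unrestricted
usage: h: 0, g: 0, p [bound]: 1, q [bound]: 1, r [bound]: 0
use order (left to right): p, q
typing: the term checks, with type R -> Q -> R
ordered: ✗, needs weakening: h, g, r unused
linear: ✗, needs weakening: h, g, r unused
affine: ✓, none of h, g, p, q, r used more than once
relevant: ✗, needs weakening: h, g, r unused
unrestricted: ✓, typability at R -> Q -> R is all that's needed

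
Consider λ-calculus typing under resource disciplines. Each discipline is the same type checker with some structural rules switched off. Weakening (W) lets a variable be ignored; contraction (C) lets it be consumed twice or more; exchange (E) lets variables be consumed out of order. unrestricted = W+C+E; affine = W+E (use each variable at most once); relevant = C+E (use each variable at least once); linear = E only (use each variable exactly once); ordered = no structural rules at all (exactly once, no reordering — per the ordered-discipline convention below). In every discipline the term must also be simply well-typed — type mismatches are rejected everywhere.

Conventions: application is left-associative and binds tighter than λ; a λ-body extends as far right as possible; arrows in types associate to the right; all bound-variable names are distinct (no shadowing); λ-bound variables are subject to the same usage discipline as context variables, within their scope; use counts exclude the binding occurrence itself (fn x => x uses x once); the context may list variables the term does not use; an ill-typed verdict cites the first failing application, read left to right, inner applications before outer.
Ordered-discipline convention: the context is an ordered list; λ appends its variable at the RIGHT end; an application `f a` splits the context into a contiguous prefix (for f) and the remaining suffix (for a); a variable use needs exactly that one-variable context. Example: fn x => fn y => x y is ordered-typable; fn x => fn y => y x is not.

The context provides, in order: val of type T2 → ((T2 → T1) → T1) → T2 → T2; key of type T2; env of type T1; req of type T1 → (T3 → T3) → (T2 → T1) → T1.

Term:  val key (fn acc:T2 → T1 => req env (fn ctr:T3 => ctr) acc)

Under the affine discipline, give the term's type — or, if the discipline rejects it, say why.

term : T2 → T2
counts: val=1; key=1; env=1; req=1; acc (bound)=1; ctr (bound)=1
order of uses: val, key, req, env, ctr, acc
typing: ✓ — T2 → T2
per-discipline verdicts: ordered ✗ | linear ✓ | affine ✓ | relevant ✓ | unrestricted ✓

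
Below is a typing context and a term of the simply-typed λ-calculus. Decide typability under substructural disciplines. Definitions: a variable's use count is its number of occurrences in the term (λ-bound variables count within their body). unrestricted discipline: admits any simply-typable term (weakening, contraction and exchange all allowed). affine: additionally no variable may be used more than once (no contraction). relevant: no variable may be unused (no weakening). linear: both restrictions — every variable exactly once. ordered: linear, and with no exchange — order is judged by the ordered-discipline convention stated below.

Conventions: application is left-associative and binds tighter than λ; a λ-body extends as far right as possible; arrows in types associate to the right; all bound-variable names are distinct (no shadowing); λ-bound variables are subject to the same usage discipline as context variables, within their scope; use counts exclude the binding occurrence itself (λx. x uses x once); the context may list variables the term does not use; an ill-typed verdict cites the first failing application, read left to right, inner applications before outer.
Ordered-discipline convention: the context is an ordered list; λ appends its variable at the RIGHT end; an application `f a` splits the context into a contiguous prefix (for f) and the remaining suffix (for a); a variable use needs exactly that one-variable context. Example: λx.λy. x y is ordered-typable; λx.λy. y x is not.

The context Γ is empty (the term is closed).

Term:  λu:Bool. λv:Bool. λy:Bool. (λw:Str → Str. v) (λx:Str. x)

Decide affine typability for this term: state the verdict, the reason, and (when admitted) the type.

yes — u, v, y, w, x: no repeats, contraction unneeded; term : Bool → Bool → Bool → Bool
usage: u [bound]=0; v [bound]=1; y [bound]=0; w [bound]=0; x [bound]=1
order of uses: v, x
typing: the term checks, with type Bool → Bool → Bool → Bool
summary: ordered ✗ | linear ✗ | affine ✓ | relevant ✗ | unrestricted ✓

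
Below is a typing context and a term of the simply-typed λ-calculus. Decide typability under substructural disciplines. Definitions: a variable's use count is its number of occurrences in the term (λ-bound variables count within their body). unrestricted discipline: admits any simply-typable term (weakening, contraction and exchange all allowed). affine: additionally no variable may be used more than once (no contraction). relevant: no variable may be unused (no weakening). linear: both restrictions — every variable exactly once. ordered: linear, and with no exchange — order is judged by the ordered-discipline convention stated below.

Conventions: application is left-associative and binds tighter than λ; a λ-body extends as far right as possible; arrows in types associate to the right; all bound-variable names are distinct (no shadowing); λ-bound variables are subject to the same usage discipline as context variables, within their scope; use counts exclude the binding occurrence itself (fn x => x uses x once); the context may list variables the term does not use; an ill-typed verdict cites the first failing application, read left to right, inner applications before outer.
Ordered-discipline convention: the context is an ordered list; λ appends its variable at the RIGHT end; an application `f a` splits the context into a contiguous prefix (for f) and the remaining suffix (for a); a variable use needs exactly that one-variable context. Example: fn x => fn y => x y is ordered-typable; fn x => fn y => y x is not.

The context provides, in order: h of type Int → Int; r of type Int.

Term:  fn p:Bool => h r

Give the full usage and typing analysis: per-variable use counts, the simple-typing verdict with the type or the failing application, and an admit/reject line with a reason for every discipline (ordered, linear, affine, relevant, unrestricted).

counts: h: 1×; r: 1×; p (λ-bound): 0×
left-to-right use order: h, r
typing: ✓ — Bool → Int
ordered: ✗ — needs weakening: p unused
linear: ✗ — needs weakening: p unused
affine: ✓ — none of h, r, p used more than once
relevant: ✗ — needs weakening: p unused
unrestricted: ✓ — simply typable at Bool → Int; W, C, E all held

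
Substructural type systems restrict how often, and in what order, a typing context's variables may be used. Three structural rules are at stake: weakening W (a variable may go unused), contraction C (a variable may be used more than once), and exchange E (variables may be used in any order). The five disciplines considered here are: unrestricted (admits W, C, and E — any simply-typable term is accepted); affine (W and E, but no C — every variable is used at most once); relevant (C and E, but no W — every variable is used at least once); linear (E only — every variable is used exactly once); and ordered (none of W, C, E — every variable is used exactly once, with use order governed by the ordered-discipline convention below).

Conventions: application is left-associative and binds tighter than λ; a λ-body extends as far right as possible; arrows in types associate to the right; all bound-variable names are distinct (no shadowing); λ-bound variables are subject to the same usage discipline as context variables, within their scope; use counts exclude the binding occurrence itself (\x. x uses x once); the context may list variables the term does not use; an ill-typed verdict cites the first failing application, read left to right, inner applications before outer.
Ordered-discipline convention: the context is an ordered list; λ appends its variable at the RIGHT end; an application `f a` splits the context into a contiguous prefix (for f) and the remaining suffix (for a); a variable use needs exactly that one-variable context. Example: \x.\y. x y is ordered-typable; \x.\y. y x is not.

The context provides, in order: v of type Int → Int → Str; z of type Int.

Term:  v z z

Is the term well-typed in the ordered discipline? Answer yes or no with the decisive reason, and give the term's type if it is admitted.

no — uses contraction: z ×2
counts: v ×1; z ×2
left-to-right use order: v, z, z
typing: well-typed at Str
all disciplines: ordered ✗ | linear ✗ | affine ✗ | relevant ✓ | unrestricted ✓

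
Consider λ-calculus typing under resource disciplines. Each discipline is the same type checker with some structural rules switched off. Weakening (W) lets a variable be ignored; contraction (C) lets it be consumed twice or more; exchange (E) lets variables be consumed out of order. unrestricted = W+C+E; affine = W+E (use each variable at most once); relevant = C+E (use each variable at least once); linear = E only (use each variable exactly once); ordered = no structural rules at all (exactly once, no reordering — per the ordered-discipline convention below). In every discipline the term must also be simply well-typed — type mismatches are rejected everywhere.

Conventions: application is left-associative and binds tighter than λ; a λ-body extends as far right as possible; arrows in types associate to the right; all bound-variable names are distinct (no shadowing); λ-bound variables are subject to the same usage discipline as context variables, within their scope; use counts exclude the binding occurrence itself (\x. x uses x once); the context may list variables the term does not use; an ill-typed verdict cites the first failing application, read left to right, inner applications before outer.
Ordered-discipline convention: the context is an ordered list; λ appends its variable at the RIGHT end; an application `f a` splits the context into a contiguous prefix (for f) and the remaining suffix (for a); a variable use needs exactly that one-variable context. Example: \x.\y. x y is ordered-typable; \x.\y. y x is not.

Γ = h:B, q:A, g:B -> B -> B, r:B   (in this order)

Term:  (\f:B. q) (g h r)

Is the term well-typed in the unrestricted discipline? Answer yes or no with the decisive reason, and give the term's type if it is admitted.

yes — well-typed at A; no restrictions here; term : A
variable uses: h: 1×, q: 1×, g: 1×, r: 1×, f [bound]: 0×
use order (left to right): q, g, h, r
typing: well-typed — term : A
summary: ordered ✗, linear ✗, affine ✓, relevant ✗, unrestricted ✓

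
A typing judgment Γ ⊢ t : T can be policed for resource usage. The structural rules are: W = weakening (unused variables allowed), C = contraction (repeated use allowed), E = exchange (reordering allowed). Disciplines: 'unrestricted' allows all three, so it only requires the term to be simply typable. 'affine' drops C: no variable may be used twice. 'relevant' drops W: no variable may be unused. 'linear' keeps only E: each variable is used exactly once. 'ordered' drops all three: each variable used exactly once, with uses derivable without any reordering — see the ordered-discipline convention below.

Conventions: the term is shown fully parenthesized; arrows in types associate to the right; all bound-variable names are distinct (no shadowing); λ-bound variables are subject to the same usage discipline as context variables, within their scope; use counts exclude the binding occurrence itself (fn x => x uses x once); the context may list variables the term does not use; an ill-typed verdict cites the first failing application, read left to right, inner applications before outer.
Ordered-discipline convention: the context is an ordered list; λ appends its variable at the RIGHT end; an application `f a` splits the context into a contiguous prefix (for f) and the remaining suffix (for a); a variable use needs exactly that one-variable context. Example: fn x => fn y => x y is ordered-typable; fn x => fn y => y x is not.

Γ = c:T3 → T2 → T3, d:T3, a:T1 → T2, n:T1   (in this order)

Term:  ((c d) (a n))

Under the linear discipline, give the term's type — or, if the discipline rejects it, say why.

term : T3
variable uses: c: 1; d: 1; a: 1; n: 1
order of uses: c, d, a, n
typing: well-typed at T3
all disciplines: ordered ✓ · linear ✓ · affine ✓ · relevant ✓ · unrestricted ✓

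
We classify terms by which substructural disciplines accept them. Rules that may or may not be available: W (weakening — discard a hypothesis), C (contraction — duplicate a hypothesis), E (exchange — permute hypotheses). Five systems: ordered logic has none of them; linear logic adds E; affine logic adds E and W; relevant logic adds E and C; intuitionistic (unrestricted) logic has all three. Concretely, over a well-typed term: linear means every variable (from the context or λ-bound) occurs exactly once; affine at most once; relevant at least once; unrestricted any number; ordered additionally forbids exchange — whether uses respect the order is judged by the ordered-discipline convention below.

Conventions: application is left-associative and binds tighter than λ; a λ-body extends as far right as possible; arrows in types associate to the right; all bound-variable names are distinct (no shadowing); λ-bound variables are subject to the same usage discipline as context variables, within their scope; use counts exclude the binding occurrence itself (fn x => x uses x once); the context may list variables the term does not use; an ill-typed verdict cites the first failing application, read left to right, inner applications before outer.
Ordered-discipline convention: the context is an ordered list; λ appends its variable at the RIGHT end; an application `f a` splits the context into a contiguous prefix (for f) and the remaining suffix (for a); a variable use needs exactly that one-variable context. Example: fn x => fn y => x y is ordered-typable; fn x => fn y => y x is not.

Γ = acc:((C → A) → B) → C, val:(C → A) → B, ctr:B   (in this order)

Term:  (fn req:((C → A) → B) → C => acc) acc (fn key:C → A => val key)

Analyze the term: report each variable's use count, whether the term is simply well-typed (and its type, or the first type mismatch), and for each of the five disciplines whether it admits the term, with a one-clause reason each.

usage: acc: 2, val: 1, ctr: 0, req [bound]: 0, key [bound]: 1
left-to-right use order: acc, acc, val, key
typing: ✓ — C
ordered: ✗ — repeated use of acc ×2; ctr, req never used (weakening)
linear: ✗ — repeated use of acc ×2; ctr, req never used (weakening)
affine: ✗ — repeated use of acc ×2
relevant: ✗ — ctr, req never used (weakening)
unrestricted: ✓ — well-typed at C; no restrictions here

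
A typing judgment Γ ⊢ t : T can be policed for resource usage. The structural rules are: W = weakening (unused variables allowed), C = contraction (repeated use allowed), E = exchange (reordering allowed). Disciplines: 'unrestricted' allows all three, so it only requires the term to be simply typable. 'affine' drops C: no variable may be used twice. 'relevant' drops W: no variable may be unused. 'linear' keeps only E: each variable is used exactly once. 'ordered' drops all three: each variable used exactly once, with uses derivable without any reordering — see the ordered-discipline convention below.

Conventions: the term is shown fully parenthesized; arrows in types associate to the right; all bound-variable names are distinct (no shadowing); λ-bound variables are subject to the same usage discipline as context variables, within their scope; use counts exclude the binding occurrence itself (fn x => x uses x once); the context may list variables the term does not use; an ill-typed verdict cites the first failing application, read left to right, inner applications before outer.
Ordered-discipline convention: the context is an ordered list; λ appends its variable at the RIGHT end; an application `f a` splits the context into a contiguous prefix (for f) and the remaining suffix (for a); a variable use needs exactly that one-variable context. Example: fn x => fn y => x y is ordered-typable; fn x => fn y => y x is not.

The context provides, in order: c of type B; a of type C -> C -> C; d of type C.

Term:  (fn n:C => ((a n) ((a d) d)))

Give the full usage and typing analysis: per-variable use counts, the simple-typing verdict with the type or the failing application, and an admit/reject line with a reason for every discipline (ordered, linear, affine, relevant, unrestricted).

usage: c: 0; a: 2; d: 2; n (bound): 1
order of uses: a, n, a, d, d
typing: the term checks, with type C -> C
ordered: ✗ — uses contraction: a ×2, d ×2; c left unused
linear: ✗ — uses contraction: a ×2, d ×2; c left unused
affine: ✗ — uses contraction: a ×2, d ×2
relevant: ✗ — c left unused
unrestricted: ✓ — typability at C -> C is all that's needed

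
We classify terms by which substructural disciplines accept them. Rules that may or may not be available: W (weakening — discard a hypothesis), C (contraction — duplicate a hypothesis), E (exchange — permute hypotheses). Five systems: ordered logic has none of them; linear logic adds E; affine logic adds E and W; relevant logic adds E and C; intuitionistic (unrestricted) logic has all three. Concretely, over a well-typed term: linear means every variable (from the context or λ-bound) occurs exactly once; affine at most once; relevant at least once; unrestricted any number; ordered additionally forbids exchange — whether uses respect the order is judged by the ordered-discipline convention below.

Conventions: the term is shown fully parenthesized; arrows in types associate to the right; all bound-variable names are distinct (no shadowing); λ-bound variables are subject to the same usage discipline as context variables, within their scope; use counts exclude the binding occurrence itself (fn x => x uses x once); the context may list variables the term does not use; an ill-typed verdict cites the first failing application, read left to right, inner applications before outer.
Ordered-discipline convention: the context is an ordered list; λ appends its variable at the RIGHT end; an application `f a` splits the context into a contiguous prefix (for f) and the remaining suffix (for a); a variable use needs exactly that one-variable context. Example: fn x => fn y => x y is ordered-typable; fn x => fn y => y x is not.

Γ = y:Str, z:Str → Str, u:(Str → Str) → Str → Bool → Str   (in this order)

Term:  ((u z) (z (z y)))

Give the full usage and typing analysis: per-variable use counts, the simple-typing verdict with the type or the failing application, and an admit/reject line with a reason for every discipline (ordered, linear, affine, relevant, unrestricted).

use counts: y=1; z=3; u=1
uses in reading order: u, z, z, z, y
typing: the term checks, with type Bool → Str
ordered ✗ (uses contraction: z ×3)
linear ✗ (uses contraction: z ×3)
affine ✗ (uses contraction: z ×3)
relevant ✓ (y, z, u: all used, weakening unneeded)
unrestricted ✓ (well-typed at Bool → Str; no restrictions here)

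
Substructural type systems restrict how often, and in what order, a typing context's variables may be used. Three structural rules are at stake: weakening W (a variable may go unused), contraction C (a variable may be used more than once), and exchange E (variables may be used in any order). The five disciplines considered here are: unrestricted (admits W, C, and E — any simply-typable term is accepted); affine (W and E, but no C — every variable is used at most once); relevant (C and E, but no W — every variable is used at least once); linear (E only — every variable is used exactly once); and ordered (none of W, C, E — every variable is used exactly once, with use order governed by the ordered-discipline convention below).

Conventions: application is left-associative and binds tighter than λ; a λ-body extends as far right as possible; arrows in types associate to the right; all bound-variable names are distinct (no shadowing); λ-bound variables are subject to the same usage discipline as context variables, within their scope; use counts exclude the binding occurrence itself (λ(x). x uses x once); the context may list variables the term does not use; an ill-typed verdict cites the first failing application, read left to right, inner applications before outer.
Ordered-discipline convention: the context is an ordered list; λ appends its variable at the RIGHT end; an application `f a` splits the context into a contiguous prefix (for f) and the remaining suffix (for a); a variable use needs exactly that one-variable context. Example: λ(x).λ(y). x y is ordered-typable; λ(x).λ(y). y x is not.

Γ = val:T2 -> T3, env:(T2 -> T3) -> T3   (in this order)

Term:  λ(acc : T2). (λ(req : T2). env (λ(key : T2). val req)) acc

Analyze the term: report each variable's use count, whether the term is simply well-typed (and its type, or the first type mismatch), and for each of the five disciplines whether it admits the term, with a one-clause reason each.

variable uses: val: 1; env: 1; acc [bound]: 1; req [bound]: 1; key [bound]: 0
left-to-right use order: env, val, req, acc
typing: the term checks, with type T2 -> T3
ordered: ✗ — key left unused
linear: ✗ — key left unused
affine: ✓ — val, env, acc, req, key: no repeats, contraction unneeded
relevant: ✗ — key left unused
unrestricted: ✓ — type-checks (T2 -> T3) and nothing is barred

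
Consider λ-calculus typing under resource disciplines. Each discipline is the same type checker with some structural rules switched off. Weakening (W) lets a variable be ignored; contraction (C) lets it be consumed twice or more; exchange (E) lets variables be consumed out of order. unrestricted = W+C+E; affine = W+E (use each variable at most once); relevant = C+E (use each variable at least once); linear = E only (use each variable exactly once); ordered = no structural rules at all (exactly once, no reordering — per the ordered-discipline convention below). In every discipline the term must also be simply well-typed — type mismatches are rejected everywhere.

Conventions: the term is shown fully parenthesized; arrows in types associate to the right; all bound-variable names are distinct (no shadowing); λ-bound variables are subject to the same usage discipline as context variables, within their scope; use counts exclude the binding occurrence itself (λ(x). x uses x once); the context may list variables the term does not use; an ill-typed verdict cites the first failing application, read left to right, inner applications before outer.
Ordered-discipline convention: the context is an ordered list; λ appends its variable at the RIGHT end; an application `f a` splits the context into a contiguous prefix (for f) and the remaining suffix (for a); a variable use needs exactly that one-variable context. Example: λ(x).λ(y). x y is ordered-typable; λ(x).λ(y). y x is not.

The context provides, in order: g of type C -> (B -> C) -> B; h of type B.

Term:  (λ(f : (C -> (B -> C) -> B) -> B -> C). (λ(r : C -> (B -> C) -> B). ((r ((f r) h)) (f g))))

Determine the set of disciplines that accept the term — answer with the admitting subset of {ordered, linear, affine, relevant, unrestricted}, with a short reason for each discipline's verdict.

admitted by: relevant, unrestricted
use counts: g: 1, h: 1, f (λ-bound): 2, r (λ-bound): 2
order of uses: r, f, r, h, f, g
typing: well-typed at ((C -> (B -> C) -> B) -> B -> C) -> (C -> (B -> C) -> B) -> B
ordered: ✗ — f ×2, r ×2 used more than once (contraction)
linear: ✗ — f ×2, r ×2 used more than once (contraction)
affine: ✗ — f ×2, r ×2 used more than once (contraction)
relevant: ✓ — g, h, f, r: all used, weakening unneeded
unrestricted: ✓ — typability at ((C -> (B -> C) -> B) -> B -> C) -> (C -> (B -> C) -> B) -> B is all that's needed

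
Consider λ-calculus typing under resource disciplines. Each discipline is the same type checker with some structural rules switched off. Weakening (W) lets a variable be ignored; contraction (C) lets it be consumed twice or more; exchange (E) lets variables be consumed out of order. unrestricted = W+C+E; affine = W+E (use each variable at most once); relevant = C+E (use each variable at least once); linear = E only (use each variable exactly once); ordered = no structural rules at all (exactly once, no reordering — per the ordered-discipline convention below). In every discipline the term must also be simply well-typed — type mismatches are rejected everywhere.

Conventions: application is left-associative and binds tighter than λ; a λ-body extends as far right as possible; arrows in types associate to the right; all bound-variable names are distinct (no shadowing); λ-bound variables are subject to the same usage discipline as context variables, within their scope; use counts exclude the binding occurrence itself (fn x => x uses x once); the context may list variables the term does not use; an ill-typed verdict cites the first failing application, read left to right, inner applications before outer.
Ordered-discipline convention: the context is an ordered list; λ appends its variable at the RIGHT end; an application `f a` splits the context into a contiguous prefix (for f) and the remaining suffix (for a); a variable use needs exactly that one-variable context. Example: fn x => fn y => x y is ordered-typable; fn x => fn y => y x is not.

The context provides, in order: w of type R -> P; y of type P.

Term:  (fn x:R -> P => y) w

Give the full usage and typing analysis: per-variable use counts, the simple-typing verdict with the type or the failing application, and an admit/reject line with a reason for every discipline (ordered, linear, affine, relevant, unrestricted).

use counts: w: 1, y: 1, x [bound]: 0
left-to-right use order: y, w
typing: ✓ — P
ordered ✗ (x left unused)
linear ✗ (x left unused)
affine ✓ (w, y, x: no repeats, contraction unneeded)
relevant ✗ (x left unused)
unrestricted ✓ (simply typable at P; W, C, E all held)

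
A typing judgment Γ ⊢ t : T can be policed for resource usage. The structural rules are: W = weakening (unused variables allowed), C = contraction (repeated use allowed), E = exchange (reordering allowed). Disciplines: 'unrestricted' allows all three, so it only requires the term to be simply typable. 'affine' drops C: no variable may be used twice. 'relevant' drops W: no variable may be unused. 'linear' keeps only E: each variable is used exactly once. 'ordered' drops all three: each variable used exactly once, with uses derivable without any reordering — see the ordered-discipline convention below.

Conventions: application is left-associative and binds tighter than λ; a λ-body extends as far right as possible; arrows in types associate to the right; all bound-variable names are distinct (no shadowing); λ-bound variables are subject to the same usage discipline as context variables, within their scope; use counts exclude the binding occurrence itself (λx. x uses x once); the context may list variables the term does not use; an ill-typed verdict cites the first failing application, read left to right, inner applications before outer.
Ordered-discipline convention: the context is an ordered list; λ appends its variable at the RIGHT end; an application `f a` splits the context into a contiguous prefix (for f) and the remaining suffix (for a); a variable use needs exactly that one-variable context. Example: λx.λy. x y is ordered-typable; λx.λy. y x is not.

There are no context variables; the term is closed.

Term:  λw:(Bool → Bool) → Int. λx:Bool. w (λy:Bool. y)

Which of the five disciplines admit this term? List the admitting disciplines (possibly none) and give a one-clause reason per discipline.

admitting disciplines: affine, unrestricted
counts: w (λ-bound) ×1; x (λ-bound) ×0; y (λ-bound) ×1
order of uses: w, y
typing: the term checks, with type ((Bool → Bool) → Int) → Bool → Int
ordered: ✗, x never used (weakening)
linear: ✗, x never used (weakening)
affine: ✓, w, x, y: no repeats, contraction unneeded
relevant: ✗, x never used (weakening)
unrestricted: ✓, well-typed at ((Bool → Bool) → Int) → Bool → Int; no restrictions here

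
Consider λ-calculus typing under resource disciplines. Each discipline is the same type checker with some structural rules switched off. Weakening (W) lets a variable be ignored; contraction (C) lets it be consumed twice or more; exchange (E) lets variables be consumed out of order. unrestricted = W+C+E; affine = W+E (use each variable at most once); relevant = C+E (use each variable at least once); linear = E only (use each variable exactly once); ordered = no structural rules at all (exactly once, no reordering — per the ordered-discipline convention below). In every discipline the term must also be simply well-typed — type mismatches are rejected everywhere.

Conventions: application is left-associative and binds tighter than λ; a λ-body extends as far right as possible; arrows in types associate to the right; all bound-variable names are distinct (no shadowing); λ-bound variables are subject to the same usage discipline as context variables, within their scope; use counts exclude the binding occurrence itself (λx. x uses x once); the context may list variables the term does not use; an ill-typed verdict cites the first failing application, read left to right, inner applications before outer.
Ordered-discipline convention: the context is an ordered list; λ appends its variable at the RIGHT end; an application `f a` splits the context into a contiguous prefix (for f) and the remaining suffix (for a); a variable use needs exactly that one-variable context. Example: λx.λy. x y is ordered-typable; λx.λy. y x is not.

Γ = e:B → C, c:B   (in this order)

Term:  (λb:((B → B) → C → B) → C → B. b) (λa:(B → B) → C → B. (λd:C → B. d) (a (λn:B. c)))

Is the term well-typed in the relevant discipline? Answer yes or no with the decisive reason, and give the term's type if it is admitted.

no — needs weakening: e, n unused
variable uses: e: 0×; c: 1×; b [bound]: 1×; a [bound]: 1×; d [bound]: 1×; n [bound]: 0×
use order (left to right): b, d, a, c
typing: well-typed — term : ((B → B) → C → B) → C → B
per-discipline verdicts: ordered ✗, linear ✗, affine ✓, relevant ✗, unrestricted ✓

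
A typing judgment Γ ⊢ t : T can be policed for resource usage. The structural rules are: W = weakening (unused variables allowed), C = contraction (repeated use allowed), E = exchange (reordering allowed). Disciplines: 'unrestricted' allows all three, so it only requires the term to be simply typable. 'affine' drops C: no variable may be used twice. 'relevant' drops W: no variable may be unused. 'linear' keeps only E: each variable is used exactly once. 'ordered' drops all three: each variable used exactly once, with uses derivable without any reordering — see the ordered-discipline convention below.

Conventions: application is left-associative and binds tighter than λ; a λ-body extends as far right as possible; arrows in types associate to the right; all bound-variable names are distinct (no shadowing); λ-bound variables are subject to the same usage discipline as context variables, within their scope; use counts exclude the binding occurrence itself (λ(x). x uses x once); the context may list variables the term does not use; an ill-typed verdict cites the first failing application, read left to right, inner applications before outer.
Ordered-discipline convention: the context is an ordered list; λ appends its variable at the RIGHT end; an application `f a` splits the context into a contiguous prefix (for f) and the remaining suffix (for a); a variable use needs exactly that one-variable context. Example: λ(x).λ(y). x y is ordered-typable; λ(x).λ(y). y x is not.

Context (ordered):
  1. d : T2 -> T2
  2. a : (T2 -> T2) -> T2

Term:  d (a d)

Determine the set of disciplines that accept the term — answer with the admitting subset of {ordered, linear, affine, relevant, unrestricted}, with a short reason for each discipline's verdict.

admitted in: relevant, unrestricted
use counts: d: 2, a: 1
uses in reading order: d, a, d
typing: well-typed at T2
ordered: ✗ — needs contraction — d ×2
linear: ✗ — needs contraction — d ×2
affine: ✗ — needs contraction — d ×2
relevant: ✓ — d, a: all used, weakening unneeded
unrestricted: ✓ — simply typable at T2; W, C, E all held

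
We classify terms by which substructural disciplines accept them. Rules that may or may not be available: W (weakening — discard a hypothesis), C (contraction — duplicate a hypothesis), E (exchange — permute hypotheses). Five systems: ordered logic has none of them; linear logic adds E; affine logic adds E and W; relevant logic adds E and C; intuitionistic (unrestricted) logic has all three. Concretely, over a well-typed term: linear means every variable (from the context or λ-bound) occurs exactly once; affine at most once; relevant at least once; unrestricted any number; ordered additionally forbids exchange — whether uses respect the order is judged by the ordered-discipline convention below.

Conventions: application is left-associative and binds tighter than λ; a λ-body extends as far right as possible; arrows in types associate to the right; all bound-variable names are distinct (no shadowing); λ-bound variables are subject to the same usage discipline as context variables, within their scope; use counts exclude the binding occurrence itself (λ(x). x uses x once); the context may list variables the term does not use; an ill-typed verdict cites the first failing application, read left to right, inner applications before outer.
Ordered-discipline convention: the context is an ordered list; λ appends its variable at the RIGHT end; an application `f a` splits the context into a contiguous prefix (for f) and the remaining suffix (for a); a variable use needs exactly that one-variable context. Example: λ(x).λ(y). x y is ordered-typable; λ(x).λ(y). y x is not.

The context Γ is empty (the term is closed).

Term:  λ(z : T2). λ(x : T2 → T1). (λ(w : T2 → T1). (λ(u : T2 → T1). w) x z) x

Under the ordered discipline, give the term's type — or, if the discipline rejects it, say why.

not well-typed under ordered — uses contraction: x ×2; unused: u — weakening required
variable uses: z [bound]: 1×, x [bound]: 2×, w [bound]: 1×, u [bound]: 0×
use order (left to right): w, x, z, x
typing: the term checks, with type T2 → (T2 → T1) → T1
all disciplines: ordered ✗, linear ✗, affine ✗, relevant ✗, unrestricted ✓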